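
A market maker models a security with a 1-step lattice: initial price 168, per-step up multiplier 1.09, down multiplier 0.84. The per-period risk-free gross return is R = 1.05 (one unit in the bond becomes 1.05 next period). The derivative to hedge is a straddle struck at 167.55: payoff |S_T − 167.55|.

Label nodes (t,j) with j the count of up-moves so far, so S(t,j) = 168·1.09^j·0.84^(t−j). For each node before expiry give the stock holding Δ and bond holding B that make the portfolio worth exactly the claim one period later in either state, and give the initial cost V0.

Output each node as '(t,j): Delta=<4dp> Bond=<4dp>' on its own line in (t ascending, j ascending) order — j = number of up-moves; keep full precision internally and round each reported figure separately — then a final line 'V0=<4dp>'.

No-arbitrage ⇒ martingale measure with p* = (R−d)/(u−d) = 0.8400.
Payoff layer (t=1): V(1,0)=26.4300, V(1,1)=15.5700
  t=0,j=0: stock 168.0000 → up 183.1200 (V=15.5700), down 141.1200 (V=26.4300). Price 16.4834; hedge Δ=-0.2586, bond B=59.9234.
The time-0 hedge costs 16.4834, which is the no-arbitrage price.

(0,0): Delta=-0.2586 Bond=59.9234
V0=16.4834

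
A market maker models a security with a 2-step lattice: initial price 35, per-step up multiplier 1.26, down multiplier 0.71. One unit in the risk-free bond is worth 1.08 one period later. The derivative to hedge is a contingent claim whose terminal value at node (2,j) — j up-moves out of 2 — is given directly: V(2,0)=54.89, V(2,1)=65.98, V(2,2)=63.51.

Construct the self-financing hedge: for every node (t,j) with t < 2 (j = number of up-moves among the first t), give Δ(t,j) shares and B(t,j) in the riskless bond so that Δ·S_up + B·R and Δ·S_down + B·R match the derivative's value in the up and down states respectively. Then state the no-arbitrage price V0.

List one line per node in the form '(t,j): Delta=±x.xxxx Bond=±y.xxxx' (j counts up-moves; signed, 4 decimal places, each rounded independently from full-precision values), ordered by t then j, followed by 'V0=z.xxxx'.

The replicating-portfolio and risk-neutral prices coincide; use p* = (1.08−0.71)/(1.26−0.71) = 0.6727 for the latter.
Terminal values V(2,·): V(2,0)=54.8900, V(2,1)=65.9800, V(2,2)=63.5100
(1,0): S=24.8500. Δ = (V_up−V_dn)/(S_up−S_dn) = (65.9800−54.8900)/(31.3110−17.6435) = 0.8114. V = [p*·65.9800 + (1−p*)·54.8900]/1.08 = 57.7320. B = V − Δ·S = 37.5684.
(1,1): S=44.1000. Δ = (V_up−V_dn)/(S_up−S_dn) = (63.5100−65.9800)/(55.5660−31.3110) = -0.1018. V = [p*·63.5100 + (1−p*)·65.9800]/1.08 = 59.5540. B = V − Δ·S = 64.0449.
(0,0): S=35.0000. Δ = (V_up−V_dn)/(S_up−S_dn) = (59.5540−57.7320)/(44.1000−24.8500) = 0.0947. V = [p*·59.5540 + (1−p*)·57.7320]/1.08 = 54.5905. B = V − Δ·S = 51.2777.
Self-financing check: at every node Δ·S+B equals the discounted successor values.

(0,0): Delta=0.0947 Bond=51.2777
(1,0): Delta=0.8114 Bond=37.5684
(1,1): Delta=-0.1018 Bond=64.0449
V0=54.5905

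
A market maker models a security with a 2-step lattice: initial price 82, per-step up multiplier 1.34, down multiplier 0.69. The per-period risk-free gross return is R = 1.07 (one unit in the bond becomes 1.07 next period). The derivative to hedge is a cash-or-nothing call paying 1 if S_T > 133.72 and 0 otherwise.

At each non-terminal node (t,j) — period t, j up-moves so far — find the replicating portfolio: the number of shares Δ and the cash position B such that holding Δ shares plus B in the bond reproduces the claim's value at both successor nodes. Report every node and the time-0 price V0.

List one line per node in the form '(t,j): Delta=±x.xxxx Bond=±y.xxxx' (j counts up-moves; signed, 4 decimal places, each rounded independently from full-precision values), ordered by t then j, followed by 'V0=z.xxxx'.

The replicating-portfolio and risk-neutral prices coincide; use p* = (1.07−0.69)/(1.34−0.69) = 0.5846 for the latter.
Payoff layer (t=2): V(2,0)=0.0000, V(2,1)=0.0000, V(2,2)=1.0000
Node (1,0) S=56.5800: V=(p*·0.0000+(1−p*)·0.0000)/1.07=0.0000; Δ=(0.0000−0.0000)/(75.8172−39.0402)=0.0000; B=V−Δ·S=0.0000
Node (1,1) S=109.8800: V=(p*·1.0000+(1−p*)·0.0000)/1.07=0.5464; Δ=(1.0000−0.0000)/(147.2392−75.8172)=0.0140; B=V−Δ·S=-0.9921
Node (0,0) S=82.0000: V=(p*·0.5464+(1−p*)·0.0000)/1.07=0.2985; Δ=(0.5464−0.0000)/(109.8800−56.5800)=0.0103; B=V−Δ·S=-0.5420
Each (Δ,B) replicates both successor values, so the strategy is self-financing and V0 is arbitrage-free.

(0,0): Delta=0.0103 Bond=-0.5420
(1,0): Delta=0.0000 Bond=0.0000
(1,1): Delta=0.0140 Bond=-0.9921
V0=0.2985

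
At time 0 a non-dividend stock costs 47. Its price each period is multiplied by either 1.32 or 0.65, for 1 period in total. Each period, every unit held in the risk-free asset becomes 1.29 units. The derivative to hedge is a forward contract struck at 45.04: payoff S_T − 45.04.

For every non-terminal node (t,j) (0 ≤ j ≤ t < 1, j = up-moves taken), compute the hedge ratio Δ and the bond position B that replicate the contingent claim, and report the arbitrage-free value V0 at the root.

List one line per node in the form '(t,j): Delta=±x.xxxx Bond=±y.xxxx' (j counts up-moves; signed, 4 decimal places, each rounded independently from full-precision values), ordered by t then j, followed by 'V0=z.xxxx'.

Since d<R<u, set p* = (R−d)/(u−d) = 0.9552; price each node as the discounted p*-expectation of its children.
At expiry t=1: V(1,0)=-14.4900, V(1,1)=17.0000
Node (0,0) S=47.0000: V=(p*·17.0000+(1−p*)·-14.4900)/1.29=12.0853; Δ=(17.0000−-14.4900)/(62.0400−30.5500)=1.0000; B=V−Δ·S=-34.9147
Each (Δ,B) replicates both successor values, so the strategy is self-financing and V0 is arbitrage-free.

(0,0): Delta=1.0000 Bond=-34.9147
V0=12.0853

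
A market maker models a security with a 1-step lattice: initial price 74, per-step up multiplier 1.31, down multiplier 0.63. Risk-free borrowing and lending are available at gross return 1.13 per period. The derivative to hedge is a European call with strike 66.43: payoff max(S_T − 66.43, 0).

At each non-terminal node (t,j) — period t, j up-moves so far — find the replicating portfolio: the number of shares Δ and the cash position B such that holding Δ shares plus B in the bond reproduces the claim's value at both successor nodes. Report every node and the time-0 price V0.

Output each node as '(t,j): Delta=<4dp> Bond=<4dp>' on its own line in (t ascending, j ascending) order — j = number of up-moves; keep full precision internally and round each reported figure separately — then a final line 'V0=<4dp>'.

(0,0): Delta=0.6063 Bond=-25.0147
V0=19.8529

Risk-neutral probability p* = (R−d)/(u−d) = (1.13−0.63)/(1.31−0.63) = 0.7353.
Terminal values V(1,·): V(1,0)=0.0000, V(1,1)=30.5100
(0,0): S=74.0000. Δ = (V_up−V_dn)/(S_up−S_dn) = (30.5100−0.0000)/(96.9400−46.6200) = 0.6063. V = [p*·30.5100 + (1−p*)·0.0000]/1.13 = 19.8529. B = V − Δ·S = -25.0147.
Check: Δ(0,0)·S0 + B(0,0) = 19.8529 = V0.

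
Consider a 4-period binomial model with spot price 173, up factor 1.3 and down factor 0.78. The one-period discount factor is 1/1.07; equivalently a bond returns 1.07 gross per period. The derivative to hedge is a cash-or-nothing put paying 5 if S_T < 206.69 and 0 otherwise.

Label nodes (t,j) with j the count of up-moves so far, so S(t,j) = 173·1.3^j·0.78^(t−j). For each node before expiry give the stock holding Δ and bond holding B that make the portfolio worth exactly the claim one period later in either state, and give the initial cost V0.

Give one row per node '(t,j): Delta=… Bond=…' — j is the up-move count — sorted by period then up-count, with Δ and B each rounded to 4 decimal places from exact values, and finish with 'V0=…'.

(0,0): Delta=-0.0187 Bond=5.5142
(1,0): Delta=-0.0194 Bond=5.9856
(1,1): Delta=-0.0184 Bond=5.8324
(2,0): Delta=0.0000 Bond=4.3672
(2,1): Delta=-0.0286 Bond=8.0205
(2,2): Delta=-0.0136 Bond=4.8291
(3,0): Delta=0.0000 Bond=4.6729
(3,1): Delta=0.0000 Bond=4.6729
(3,2): Delta=-0.0422 Bond=11.6822
(3,3): Delta=0.0000 Bond=0.0000
V0=2.2749

Risk-neutral probability p* = (R−d)/(u−d) = (1.07−0.78)/(1.3−0.78) = 0.5577.
Terminal values V(4,·): V(4,0)=5.0000, V(4,1)=5.0000, V(4,2)=5.0000, V(4,3)=0.0000, V(4,4)=0.0000
Node (3,0) S=82.0975: V=(p*·5.0000+(1−p*)·5.0000)/1.07=4.6729; Δ=(5.0000−5.0000)/(106.7267−64.0360)=0.0000; B=V−Δ·S=4.6729
Node (3,1) S=136.8292: V=(p*·5.0000+(1−p*)·5.0000)/1.07=4.6729; Δ=(5.0000−5.0000)/(177.8779−106.7267)=0.0000; B=V−Δ·S=4.6729
Node (3,2) S=228.0486: V=(p*·0.0000+(1−p*)·5.0000)/1.07=2.0669; Δ=(0.0000−5.0000)/(296.4632−177.8779)=-0.0422; B=V−Δ·S=11.6822
Node (3,3) S=380.0810: V=(p*·0.0000+(1−p*)·0.0000)/1.07=0.0000; Δ=(0.0000−0.0000)/(494.1053−296.4632)=0.0000; B=V−Δ·S=0.0000
Node (2,0) S=105.2532: V=(p*·4.6729+(1−p*)·4.6729)/1.07=4.3672; Δ=(4.6729−4.6729)/(136.8292−82.0975)=0.0000; B=V−Δ·S=4.3672
Node (2,1) S=175.4220: V=(p*·2.0669+(1−p*)·4.6729)/1.07=3.0089; Δ=(2.0669−4.6729)/(228.0486−136.8292)=-0.0286; B=V−Δ·S=8.0205
Node (2,2) S=292.3700: V=(p*·0.0000+(1−p*)·2.0669)/1.07=0.8544; Δ=(0.0000−2.0669)/(380.0810−228.0486)=-0.0136; B=V−Δ·S=4.8291
Node (1,0) S=134.9400: V=(p*·3.0089+(1−p*)·4.3672)/1.07=3.3735; Δ=(3.0089−4.3672)/(175.4220−105.2532)=-0.0194; B=V−Δ·S=5.9856
Node (1,1) S=224.9000: V=(p*·0.8544+(1−p*)·3.0089)/1.07=1.6891; Δ=(0.8544−3.0089)/(292.3700−175.4220)=-0.0184; B=V−Δ·S=5.8324
Node (0,0) S=173.0000: V=(p*·1.6891+(1−p*)·3.3735)/1.07=2.2749; Δ=(1.6891−3.3735)/(224.9000−134.9400)=-0.0187; B=V−Δ·S=5.5142
Each (Δ,B) replicates both successor values, so the strategy is self-financing and V0 is arbitrage-free.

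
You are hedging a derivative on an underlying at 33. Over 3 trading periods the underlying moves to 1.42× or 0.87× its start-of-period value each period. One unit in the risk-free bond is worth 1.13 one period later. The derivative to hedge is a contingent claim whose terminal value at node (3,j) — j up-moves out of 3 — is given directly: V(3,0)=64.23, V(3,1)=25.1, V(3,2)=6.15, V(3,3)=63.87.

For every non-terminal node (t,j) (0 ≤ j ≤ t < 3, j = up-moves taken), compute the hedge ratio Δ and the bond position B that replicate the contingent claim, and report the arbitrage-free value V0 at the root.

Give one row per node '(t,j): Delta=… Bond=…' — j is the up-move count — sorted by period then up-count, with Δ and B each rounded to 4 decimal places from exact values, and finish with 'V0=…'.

(0,0): Delta=-0.3205 Bond=30.1421
(1,0): Delta=-1.6583 Bond=72.4714
(1,1): Delta=0.5938 Bond=-8.7823
(2,0): Delta=-2.8484 Bond=111.6164
(2,1): Delta=-0.8451 Bond=48.7393
(2,2): Delta=1.5772 Bond=-75.3562
V0=19.5670

The replicating-portfolio and risk-neutral prices coincide; use p* = (1.13−0.87)/(1.42−0.87) = 0.4727 for the latter.
Terminal payoffs: V(3,0)=64.2300, V(3,1)=25.1000, V(3,2)=6.1500, V(3,3)=63.8700
Node (2,0) S=24.9777: V=(p*·25.1000+(1−p*)·64.2300)/1.13=40.4710; Δ=(25.1000−64.2300)/(35.4683−21.7306)=-2.8484; B=V−Δ·S=111.6164
Node (2,1) S=40.7682: V=(p*·6.1500+(1−p*)·25.1000)/1.13=14.2848; Δ=(6.1500−25.1000)/(57.8908−35.4683)=-0.8451; B=V−Δ·S=48.7393
Node (2,2) S=66.5412: V=(p*·63.8700+(1−p*)·6.1500)/1.13=29.5892; Δ=(63.8700−6.1500)/(94.4885−57.8908)=1.5772; B=V−Δ·S=-75.3562
Node (1,0) S=28.7100: V=(p*·14.2848+(1−p*)·40.4710)/1.13=24.8602; Δ=(14.2848−40.4710)/(40.7682−24.9777)=-1.6583; B=V−Δ·S=72.4714
Node (1,1) S=46.8600: V=(p*·29.5892+(1−p*)·14.2848)/1.13=19.0439; Δ=(29.5892−14.2848)/(66.5412−40.7682)=0.5938; B=V−Δ·S=-8.7823
Node (0,0) S=33.0000: V=(p*·19.0439+(1−p*)·24.8602)/1.13=19.5670; Δ=(19.0439−24.8602)/(46.8600−28.7100)=-0.3205; B=V−Δ·S=30.1421
Root portfolio cost Δ·33+B reproduces V0=19.5670.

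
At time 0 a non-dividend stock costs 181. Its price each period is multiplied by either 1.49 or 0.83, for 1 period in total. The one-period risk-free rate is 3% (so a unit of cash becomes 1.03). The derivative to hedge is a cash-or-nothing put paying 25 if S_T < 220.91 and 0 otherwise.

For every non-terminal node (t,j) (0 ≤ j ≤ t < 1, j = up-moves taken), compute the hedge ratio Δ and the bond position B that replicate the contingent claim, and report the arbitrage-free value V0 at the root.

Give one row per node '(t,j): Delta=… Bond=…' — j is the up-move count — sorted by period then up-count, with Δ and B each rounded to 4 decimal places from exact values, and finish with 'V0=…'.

(0,0): Delta=-0.2093 Bond=54.7955
V0=16.9167

The replicating-portfolio and risk-neutral prices coincide; use p* = (1.03−0.83)/(1.49−0.83) = 0.3030 for the latter.
Terminal values V(1,·): V(1,0)=25.0000, V(1,1)=0.0000
  t=0,j=0: stock 181.0000 → up 269.6900 (V=0.0000), down 150.2300 (V=25.0000). Price 16.9167; hedge Δ=-0.2093, bond B=54.7955.
Check: Δ(0,0)·S0 + B(0,0) = 16.9167 = V0.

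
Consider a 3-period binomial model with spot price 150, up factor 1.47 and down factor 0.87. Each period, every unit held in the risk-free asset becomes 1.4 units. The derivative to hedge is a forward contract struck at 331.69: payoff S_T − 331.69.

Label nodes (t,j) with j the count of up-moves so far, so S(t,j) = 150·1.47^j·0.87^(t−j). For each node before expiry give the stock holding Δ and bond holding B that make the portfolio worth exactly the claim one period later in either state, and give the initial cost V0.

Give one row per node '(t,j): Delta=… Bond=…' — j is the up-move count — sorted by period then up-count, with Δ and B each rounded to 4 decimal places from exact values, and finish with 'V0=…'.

Risk-neutral probability p* = (R−d)/(u−d) = (1.4−0.87)/(1.47−0.87) = 0.8833.
Payoff layer (t=3): V(3,0)=-232.9146, V(3,1)=-164.7935, V(3,2)=-49.6925, V(3,3)=144.7885
Node (2,0) S=113.5350: V=(p*·-164.7935+(1−p*)·-232.9146)/1.4=-123.3864; Δ=(-164.7935−-232.9146)/(166.8964−98.7754)=1.0000; B=V−Δ·S=-236.9214
Node (2,1) S=191.8350: V=(p*·-49.6925+(1−p*)·-164.7935)/1.4=-45.0864; Δ=(-49.6925−-164.7935)/(281.9975−166.8965)=1.0000; B=V−Δ·S=-236.9214
Node (2,2) S=324.1350: V=(p*·144.7885+(1−p*)·-49.6925)/1.4=87.2136; Δ=(144.7885−-49.6925)/(476.4784−281.9975)=1.0000; B=V−Δ·S=-236.9214
Node (1,0) S=130.5000: V=(p*·-45.0864+(1−p*)·-123.3864)/1.4=-38.7296; Δ=(-45.0864−-123.3864)/(191.8350−113.5350)=1.0000; B=V−Δ·S=-169.2296
Node (1,1) S=220.5000: V=(p*·87.2136+(1−p*)·-45.0864)/1.4=51.2704; Δ=(87.2136−-45.0864)/(324.1350−191.8350)=1.0000; B=V−Δ·S=-169.2296
Node (0,0) S=150.0000: V=(p*·51.2704+(1−p*)·-38.7296)/1.4=29.1217; Δ=(51.2704−-38.7296)/(220.5000−130.5000)=1.0000; B=V−Δ·S=-120.8783
Each (Δ,B) replicates both successor values, so the strategy is self-financing and V0 is arbitrage-free.

(0,0): Delta=1.0000 Bond=-120.8783
(1,0): Delta=1.0000 Bond=-169.2296
(1,1): Delta=1.0000 Bond=-169.2296
(2,0): Delta=1.0000 Bond=-236.9214
(2,1): Delta=1.0000 Bond=-236.9214
(2,2): Delta=1.0000 Bond=-236.9214
V0=29.1217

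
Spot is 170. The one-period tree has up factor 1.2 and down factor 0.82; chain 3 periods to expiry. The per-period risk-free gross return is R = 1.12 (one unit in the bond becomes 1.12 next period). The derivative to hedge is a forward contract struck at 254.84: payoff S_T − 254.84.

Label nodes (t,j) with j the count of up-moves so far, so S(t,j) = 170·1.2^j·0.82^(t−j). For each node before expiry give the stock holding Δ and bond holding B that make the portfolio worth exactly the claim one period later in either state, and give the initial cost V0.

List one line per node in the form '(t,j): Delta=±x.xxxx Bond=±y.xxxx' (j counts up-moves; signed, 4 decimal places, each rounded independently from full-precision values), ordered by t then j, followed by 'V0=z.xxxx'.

No-arbitrage ⇒ martingale measure with p* = (R−d)/(u−d) = 0.7895.
At expiry t=3: V(3,0)=-161.1074, V(3,1)=-117.6704, V(3,2)=-54.1040, V(3,3)=38.9200
(2,0): S=114.3080. Δ = (V_up−V_dn)/(S_up−S_dn) = (-117.6704−-161.1074)/(137.1696−93.7326) = 1.0000. V = [p*·-117.6704 + (1−p*)·-161.1074]/1.12 = -113.2277. B = V − Δ·S = -227.5357.
(2,1): S=167.2800. Δ = (V_up−V_dn)/(S_up−S_dn) = (-54.1040−-117.6704)/(200.7360−137.1696) = 1.0000. V = [p*·-54.1040 + (1−p*)·-117.6704]/1.12 = -60.2557. B = V − Δ·S = -227.5357.
(2,2): S=244.8000. Δ = (V_up−V_dn)/(S_up−S_dn) = (38.9200−-54.1040)/(293.7600−200.7360) = 1.0000. V = [p*·38.9200 + (1−p*)·-54.1040]/1.12 = 17.2643. B = V − Δ·S = -227.5357.
(1,0): S=139.4000. Δ = (V_up−V_dn)/(S_up−S_dn) = (-60.2557−-113.2277)/(167.2800−114.3080) = 1.0000. V = [p*·-60.2557 + (1−p*)·-113.2277]/1.12 = -63.7569. B = V − Δ·S = -203.1569.
(1,1): S=204.0000. Δ = (V_up−V_dn)/(S_up−S_dn) = (17.2643−-60.2557)/(244.8000−167.2800) = 1.0000. V = [p*·17.2643 + (1−p*)·-60.2557]/1.12 = 0.8431. B = V − Δ·S = -203.1569.
(0,0): S=170.0000. Δ = (V_up−V_dn)/(S_up−S_dn) = (0.8431−-63.7569)/(204.0000−139.4000) = 1.0000. V = [p*·0.8431 + (1−p*)·-63.7569]/1.12 = -11.3901. B = V − Δ·S = -181.3901.
Check: Δ(0,0)·S0 + B(0,0) = -11.3901 = V0.

(0,0): Delta=1.0000 Bond=-181.3901
(1,0): Delta=1.0000 Bond=-203.1569
(1,1): Delta=1.0000 Bond=-203.1569
(2,0): Delta=1.0000 Bond=-227.5357
(2,1): Delta=1.0000 Bond=-227.5357
(2,2): Delta=1.0000 Bond=-227.5357
V0=-11.3901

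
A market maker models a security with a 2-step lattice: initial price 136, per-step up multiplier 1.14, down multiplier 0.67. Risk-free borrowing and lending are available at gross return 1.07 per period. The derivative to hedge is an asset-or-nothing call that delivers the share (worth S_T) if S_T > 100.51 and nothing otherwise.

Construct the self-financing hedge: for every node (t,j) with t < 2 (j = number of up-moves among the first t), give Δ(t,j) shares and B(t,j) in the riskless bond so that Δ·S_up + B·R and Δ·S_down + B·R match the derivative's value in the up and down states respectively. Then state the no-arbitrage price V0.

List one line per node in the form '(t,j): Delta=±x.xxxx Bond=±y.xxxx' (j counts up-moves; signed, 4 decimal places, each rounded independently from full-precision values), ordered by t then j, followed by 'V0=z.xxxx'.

Risk-neutral probability p* = (R−d)/(u−d) = (1.07−0.67)/(1.14−0.67) = 0.8511.
Payoff layer (t=2): V(2,0)=0.0000, V(2,1)=103.8768, V(2,2)=176.7456
(1,0): S=91.1200. Δ = (V_up−V_dn)/(S_up−S_dn) = (103.8768−0.0000)/(103.8768−61.0504) = 2.4255. V = [p*·103.8768 + (1−p*)·0.0000]/1.07 = 82.6222. B = V − Δ·S = -138.3922.
(1,1): S=155.0400. Δ = (V_up−V_dn)/(S_up−S_dn) = (176.7456−103.8768)/(176.7456−103.8768) = 1.0000. V = [p*·176.7456 + (1−p*)·103.8768]/1.07 = 155.0400. B = V − Δ·S = 0.0000.
(0,0): S=136.0000. Δ = (V_up−V_dn)/(S_up−S_dn) = (155.0400−82.6222)/(155.0400−91.1200) = 1.1329. V = [p*·155.0400 + (1−p*)·82.6222]/1.07 = 134.8172. B = V − Δ·S = -19.2632.
Self-financing check: at every node Δ·S+B equals the discounted successor values.

(0,0): Delta=1.1329 Bond=-19.2632
(1,0): Delta=2.4255 Bond=-138.3922
(1,1): Delta=1.0000 Bond=0.0000
V0=134.8172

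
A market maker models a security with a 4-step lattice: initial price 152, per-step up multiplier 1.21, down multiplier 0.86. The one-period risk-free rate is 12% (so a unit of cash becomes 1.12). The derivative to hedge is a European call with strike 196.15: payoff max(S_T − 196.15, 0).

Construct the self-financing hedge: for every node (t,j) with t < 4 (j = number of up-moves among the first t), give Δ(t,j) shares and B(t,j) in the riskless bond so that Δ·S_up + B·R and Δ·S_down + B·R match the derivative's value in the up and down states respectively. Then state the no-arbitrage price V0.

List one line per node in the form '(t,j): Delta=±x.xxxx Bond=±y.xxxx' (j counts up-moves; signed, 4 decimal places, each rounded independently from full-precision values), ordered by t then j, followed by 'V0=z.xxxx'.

Since d<R<u, set p* = (R−d)/(u−d) = 0.7429; price each node as the discounted p*-expectation of its children.
Payoff layer (t=4): V(4,0)=0.0000, V(4,1)=0.0000, V(4,2)=0.0000, V(4,3)=35.4285, V(4,4)=129.6755
  t=3,j=0: stock 96.6805 → up 116.9834 (V=0.0000), down 83.1452 (V=0.0000). Price 0.0000; hedge Δ=0.0000, bond B=0.0000.
  t=3,j=1: stock 136.0272 → up 164.5930 (V=0.0000), down 116.9834 (V=0.0000). Price 0.0000; hedge Δ=0.0000, bond B=0.0000.
  t=3,j=2: stock 191.3872 → up 231.5785 (V=35.4285), down 164.5930 (V=0.0000). Price 23.4985; hedge Δ=0.5289, bond B=-77.7257.
  t=3,j=3: stock 269.2773 → up 325.8255 (V=129.6755), down 231.5785 (V=35.4285). Price 94.1433; hedge Δ=1.0000, bond B=-175.1339.
  t=2,j=0: stock 112.4192 → up 136.0272 (V=0.0000), down 96.6805 (V=0.0000). Price 0.0000; hedge Δ=0.0000, bond B=0.0000.
  t=2,j=1: stock 158.1712 → up 191.3872 (V=23.4985), down 136.0272 (V=0.0000). Price 15.5857; hedge Δ=0.4245, bond B=-51.5528.
  t=2,j=2: stock 222.5432 → up 269.2773 (V=94.1433), down 191.3872 (V=23.4985). Price 67.8371; hedge Δ=0.9070, bond B=-134.0054.
  t=1,j=0: stock 130.7200 → up 158.1712 (V=15.5857), down 112.4192 (V=0.0000). Price 10.3375; hedge Δ=0.3407, bond B=-34.1932.
  t=1,j=1: stock 183.9200 → up 222.5432 (V=67.8371), down 158.1712 (V=15.5857). Price 48.5723; hedge Δ=0.8117, bond B=-100.7173.
  t=0,j=0: stock 152.0000 → up 183.9200 (V=48.5723), down 130.7200 (V=10.3375). Price 34.5897; hedge Δ=0.7187, bond B=-74.6527.
Self-financing check: at every node Δ·S+B equals the discounted successor values.

(0,0): Delta=0.7187 Bond=-74.6527
(1,0): Delta=0.3407 Bond=-34.1932
(1,1): Delta=0.8117 Bond=-100.7173
(2,0): Delta=0.0000 Bond=0.0000
(2,1): Delta=0.4245 Bond=-51.5528
(2,2): Delta=0.9070 Bond=-134.0054
(3,0): Delta=0.0000 Bond=0.0000
(3,1): Delta=0.0000 Bond=0.0000
(3,2): Delta=0.5289 Bond=-77.7257
(3,3): Delta=1.0000 Bond=-175.1339
V0=34.5897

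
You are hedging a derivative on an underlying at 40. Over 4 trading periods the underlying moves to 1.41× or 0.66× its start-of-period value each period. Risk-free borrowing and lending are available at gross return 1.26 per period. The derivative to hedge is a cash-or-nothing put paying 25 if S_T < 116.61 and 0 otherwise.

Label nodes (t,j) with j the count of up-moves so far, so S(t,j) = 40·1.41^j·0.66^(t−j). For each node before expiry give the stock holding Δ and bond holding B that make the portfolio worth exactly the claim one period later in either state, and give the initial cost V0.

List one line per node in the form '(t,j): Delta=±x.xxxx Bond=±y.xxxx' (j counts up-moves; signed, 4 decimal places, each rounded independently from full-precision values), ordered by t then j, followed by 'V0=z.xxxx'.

(0,0): Delta=-0.2133 Bond=14.3878
(1,0): Delta=0.0000 Bond=12.4977
(1,1): Delta=-0.2383 Bond=19.5363
(2,0): Delta=0.0000 Bond=15.7470
(2,1): Delta=0.0000 Bond=15.7470
(2,2): Delta=-0.2661 Bond=26.8330
(3,0): Delta=0.0000 Bond=19.8413
(3,1): Delta=0.0000 Bond=19.8413
(3,2): Delta=0.0000 Bond=19.8413
(3,3): Delta=-0.2973 Bond=37.3016
V0=5.8560

No-arbitrage ⇒ martingale measure with p* = (R−d)/(u−d) = 0.8000.
Terminal payoffs: V(4,0)=25.0000, V(4,1)=25.0000, V(4,2)=25.0000, V(4,3)=25.0000, V(4,4)=0.0000
  t=3,j=0: stock 11.4998 → up 16.2148 (V=25.0000), down 7.5899 (V=25.0000). Price 19.8413; hedge Δ=0.0000, bond B=19.8413.
  t=3,j=1: stock 24.5678 → up 34.6407 (V=25.0000), down 16.2148 (V=25.0000). Price 19.8413; hedge Δ=0.0000, bond B=19.8413.
  t=3,j=2: stock 52.4858 → up 74.0050 (V=25.0000), down 34.6407 (V=25.0000). Price 19.8413; hedge Δ=0.0000, bond B=19.8413.
  t=3,j=3: stock 112.1288 → up 158.1017 (V=0.0000), down 74.0050 (V=25.0000). Price 3.9683; hedge Δ=-0.2973, bond B=37.3016.
  t=2,j=0: stock 17.4240 → up 24.5678 (V=19.8413), down 11.4998 (V=19.8413). Price 15.7470; hedge Δ=0.0000, bond B=15.7470.
  t=2,j=1: stock 37.2240 → up 52.4858 (V=19.8413), down 24.5678 (V=19.8413). Price 15.7470; hedge Δ=0.0000, bond B=15.7470.
  t=2,j=2: stock 79.5240 → up 112.1288 (V=3.9683), down 52.4858 (V=19.8413). Price 5.6689; hedge Δ=-0.2661, bond B=26.8330.
  t=1,j=0: stock 26.4000 → up 37.2240 (V=15.7470), down 17.4240 (V=15.7470). Price 12.4977; hedge Δ=0.0000, bond B=12.4977.
  t=1,j=1: stock 56.4000 → up 79.5240 (V=5.6689), down 37.2240 (V=15.7470). Price 6.0989; hedge Δ=-0.2383, bond B=19.5363.
  t=0,j=0: stock 40.0000 → up 56.4000 (V=6.0989), down 26.4000 (V=12.4977). Price 5.8560; hedge Δ=-0.2133, bond B=14.3878.
Each (Δ,B) replicates both successor values, so the strategy is self-financing and V0 is arbitrage-free.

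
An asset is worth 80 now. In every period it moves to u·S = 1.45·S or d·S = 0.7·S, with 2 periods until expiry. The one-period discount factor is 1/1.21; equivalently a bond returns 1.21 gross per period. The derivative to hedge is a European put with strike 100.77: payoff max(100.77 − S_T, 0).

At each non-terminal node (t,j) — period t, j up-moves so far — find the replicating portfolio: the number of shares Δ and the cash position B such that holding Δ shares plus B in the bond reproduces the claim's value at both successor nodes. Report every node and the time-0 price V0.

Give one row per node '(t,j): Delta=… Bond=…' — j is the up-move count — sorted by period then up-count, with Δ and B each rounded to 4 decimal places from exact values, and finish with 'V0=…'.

(0,0): Delta=-0.3684 Bond=39.5973
(1,0): Delta=-1.0000 Bond=83.2810
(1,1): Delta=-0.2249 Bond=31.2689
V0=10.1234

Risk-neutral probability p* = (R−d)/(u−d) = (1.21−0.7)/(1.45−0.7) = 0.6800.
At expiry t=2: V(2,0)=61.5700, V(2,1)=19.5700, V(2,2)=0.0000
(1,0): S=56.0000. Δ = (V_up−V_dn)/(S_up−S_dn) = (19.5700−61.5700)/(81.2000−39.2000) = -1.0000. V = [p*·19.5700 + (1−p*)·61.5700]/1.21 = 27.2810. B = V − Δ·S = 83.2810.
(1,1): S=116.0000. Δ = (V_up−V_dn)/(S_up−S_dn) = (0.0000−19.5700)/(168.2000−81.2000) = -0.2249. V = [p*·0.0000 + (1−p*)·19.5700]/1.21 = 5.1755. B = V − Δ·S = 31.2689.
(0,0): S=80.0000. Δ = (V_up−V_dn)/(S_up−S_dn) = (5.1755−27.2810)/(116.0000−56.0000) = -0.3684. V = [p*·5.1755 + (1−p*)·27.2810]/1.21 = 10.1234. B = V − Δ·S = 39.5973.
Root portfolio cost Δ·80+B reproduces V0=10.1234.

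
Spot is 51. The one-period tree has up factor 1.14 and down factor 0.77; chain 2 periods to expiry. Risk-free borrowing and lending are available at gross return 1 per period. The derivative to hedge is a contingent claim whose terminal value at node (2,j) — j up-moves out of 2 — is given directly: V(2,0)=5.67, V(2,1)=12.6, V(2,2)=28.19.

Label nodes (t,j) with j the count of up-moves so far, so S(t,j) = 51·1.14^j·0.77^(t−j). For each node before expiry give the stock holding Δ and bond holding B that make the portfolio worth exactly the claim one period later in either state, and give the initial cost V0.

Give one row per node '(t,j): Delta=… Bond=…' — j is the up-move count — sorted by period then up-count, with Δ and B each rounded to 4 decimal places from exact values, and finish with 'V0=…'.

(0,0): Delta=0.6525 Bond=-15.6470
(1,0): Delta=0.4769 Bond=-8.7519
(1,1): Delta=0.7247 Bond=-19.8441
V0=17.6320

Risk-neutral probability p* = (R−d)/(u−d) = (1−0.77)/(1.14−0.77) = 0.6216.
Terminal payoffs: V(2,0)=5.6700, V(2,1)=12.6000, V(2,2)=28.1900
(1,0): S=39.2700. Δ = (V_up−V_dn)/(S_up−S_dn) = (12.6000−5.6700)/(44.7678−30.2379) = 0.4769. V = [p*·12.6000 + (1−p*)·5.6700]/1 = 9.9778. B = V − Δ·S = -8.7519.
(1,1): S=58.1400. Δ = (V_up−V_dn)/(S_up−S_dn) = (28.1900−12.6000)/(66.2796−44.7678) = 0.7247. V = [p*·28.1900 + (1−p*)·12.6000]/1 = 22.2911. B = V − Δ·S = -19.8441.
(0,0): S=51.0000. Δ = (V_up−V_dn)/(S_up−S_dn) = (22.2911−9.9778)/(58.1400−39.2700) = 0.6525. V = [p*·22.2911 + (1−p*)·9.9778]/1 = 17.6320. B = V − Δ·S = -15.6470.
Check: Δ(0,0)·S0 + B(0,0) = 17.6320 = V0.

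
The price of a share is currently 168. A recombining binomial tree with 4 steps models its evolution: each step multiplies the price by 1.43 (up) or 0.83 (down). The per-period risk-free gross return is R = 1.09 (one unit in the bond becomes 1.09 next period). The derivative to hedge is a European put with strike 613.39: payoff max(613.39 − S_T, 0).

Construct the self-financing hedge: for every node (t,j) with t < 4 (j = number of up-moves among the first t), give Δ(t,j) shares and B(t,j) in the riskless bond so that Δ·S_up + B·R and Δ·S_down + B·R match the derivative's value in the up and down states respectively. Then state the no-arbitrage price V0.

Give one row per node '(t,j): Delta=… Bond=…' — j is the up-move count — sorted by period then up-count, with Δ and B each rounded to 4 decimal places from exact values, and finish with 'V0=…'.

(0,0): Delta=-0.9444 Bond=427.4342
(1,0): Delta=-1.0000 Bond=473.6496
(1,1): Delta=-0.9023 Bond=455.7735
(2,0): Delta=-1.0000 Bond=516.2781
(2,1): Delta=-1.0000 Bond=516.2781
(2,2): Delta=-0.8281 Bond=471.3127
(3,0): Delta=-1.0000 Bond=562.7431
(3,1): Delta=-1.0000 Bond=562.7431
(3,2): Delta=-1.0000 Bond=562.7431
(3,3): Delta=-0.6976 Bond=449.6379
V0=268.7671

The replicating-portfolio and risk-neutral prices coincide; use p* = (1.09−0.83)/(1.43−0.83) = 0.4333 for the latter.
Payoff layer (t=4): V(4,0)=533.6600, V(4,1)=476.0239, V(4,2)=376.7231, V(4,3)=205.6386, V(4,4)=0.0000
  t=3,j=0: stock 96.0602 → up 137.3661 (V=476.0239), down 79.7300 (V=533.6600). Price 466.6829; hedge Δ=-1.0000, bond B=562.7431.
  t=3,j=1: stock 165.5013 → up 236.6669 (V=376.7231), down 137.3661 (V=476.0239). Price 397.2418; hedge Δ=-1.0000, bond B=562.7431.
  t=3,j=2: stock 285.1409 → up 407.7514 (V=205.6386), down 236.6669 (V=376.7231). Price 277.6023; hedge Δ=-1.0000, bond B=562.7431.
  t=3,j=3: stock 491.2668 → up 702.5115 (V=0.0000), down 407.7514 (V=205.6386). Price 106.9069; hedge Δ=-0.6976, bond B=449.6379.
  t=2,j=0: stock 115.7352 → up 165.5013 (V=397.2418), down 96.0602 (V=466.6829). Price 400.5429; hedge Δ=-1.0000, bond B=516.2781.
  t=2,j=1: stock 199.3992 → up 285.1409 (V=277.6023), down 165.5013 (V=397.2418). Price 316.8789; hedge Δ=-1.0000, bond B=516.2781.
  t=2,j=2: stock 343.5432 → up 491.2668 (V=106.9069), down 285.1409 (V=277.6023). Price 186.8204; hedge Δ=-0.8281, bond B=471.3127.
  t=1,j=0: stock 139.4400 → up 199.3992 (V=316.8789), down 115.7352 (V=400.5429). Price 334.2096; hedge Δ=-1.0000, bond B=473.6496.
  t=1,j=1: stock 240.2400 → up 343.5432 (V=186.8204), down 199.3992 (V=316.8789). Price 239.0094; hedge Δ=-0.9023, bond B=455.7735.
  t=0,j=0: stock 168.0000 → up 240.2400 (V=239.0094), down 139.4400 (V=334.2096). Price 268.7671; hedge Δ=-0.9444, bond B=427.4342.
Check: Δ(0,0)·S0 + B(0,0) = 268.7671 = V0.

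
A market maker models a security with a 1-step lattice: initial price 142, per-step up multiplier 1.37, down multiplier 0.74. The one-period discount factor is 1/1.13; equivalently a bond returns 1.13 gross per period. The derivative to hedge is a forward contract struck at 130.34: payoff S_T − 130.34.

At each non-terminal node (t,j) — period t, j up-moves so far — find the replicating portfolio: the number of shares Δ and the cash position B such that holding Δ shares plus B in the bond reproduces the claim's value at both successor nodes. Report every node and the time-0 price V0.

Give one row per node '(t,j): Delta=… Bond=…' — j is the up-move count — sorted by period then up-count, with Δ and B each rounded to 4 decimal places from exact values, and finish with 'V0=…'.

Since d<R<u, set p* = (R−d)/(u−d) = 0.6190; price each node as the discounted p*-expectation of its children.
Payoff layer (t=1): V(1,0)=-25.2600, V(1,1)=64.2000
(0,0): S=142.0000. Δ = (V_up−V_dn)/(S_up−S_dn) = (64.2000−-25.2600)/(194.5400−105.0800) = 1.0000. V = [p*·64.2000 + (1−p*)·-25.2600]/1.13 = 26.6549. B = V − Δ·S = -115.3451.
Each (Δ,B) replicates both successor values, so the strategy is self-financing and V0 is arbitrage-free.

(0,0): Delta=1.0000 Bond=-115.3451
V0=26.6549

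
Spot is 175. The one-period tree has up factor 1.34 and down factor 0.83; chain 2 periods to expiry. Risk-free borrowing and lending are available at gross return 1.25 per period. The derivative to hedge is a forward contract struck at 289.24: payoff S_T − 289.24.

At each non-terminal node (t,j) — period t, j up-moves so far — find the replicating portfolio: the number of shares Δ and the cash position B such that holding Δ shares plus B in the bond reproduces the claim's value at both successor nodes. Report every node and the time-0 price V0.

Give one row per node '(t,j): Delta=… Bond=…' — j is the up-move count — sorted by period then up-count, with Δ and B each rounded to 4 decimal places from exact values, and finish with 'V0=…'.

(0,0): Delta=1.0000 Bond=-185.1136
(1,0): Delta=1.0000 Bond=-231.3920
(1,1): Delta=1.0000 Bond=-231.3920
V0=-10.1136

No-arbitrage ⇒ martingale measure with p* = (R−d)/(u−d) = 0.8235.
Terminal values V(2,·): V(2,0)=-168.6825, V(2,1)=-94.6050, V(2,2)=24.9900
  t=1,j=0: stock 145.2500 → up 194.6350 (V=-94.6050), down 120.5575 (V=-168.6825). Price -86.1420; hedge Δ=1.0000, bond B=-231.3920.
  t=1,j=1: stock 234.5000 → up 314.2300 (V=24.9900), down 194.6350 (V=-94.6050). Price 3.1080; hedge Δ=1.0000, bond B=-231.3920.
  t=0,j=0: stock 175.0000 → up 234.5000 (V=3.1080), down 145.2500 (V=-86.1420). Price -10.1136; hedge Δ=1.0000, bond B=-185.1136.
Each (Δ,B) replicates both successor values, so the strategy is self-financing and V0 is arbitrage-free.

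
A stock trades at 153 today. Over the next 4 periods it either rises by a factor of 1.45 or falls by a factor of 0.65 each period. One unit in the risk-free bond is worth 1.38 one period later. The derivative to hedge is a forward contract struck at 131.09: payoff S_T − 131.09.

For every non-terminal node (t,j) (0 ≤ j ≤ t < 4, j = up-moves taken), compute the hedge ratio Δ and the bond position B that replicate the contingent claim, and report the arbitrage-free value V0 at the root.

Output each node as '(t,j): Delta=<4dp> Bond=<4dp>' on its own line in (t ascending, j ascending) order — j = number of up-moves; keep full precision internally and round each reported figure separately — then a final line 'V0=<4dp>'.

Since d<R<u, set p* = (R−d)/(u−d) = 0.9125; price each node as the discounted p*-expectation of its children.
At expiry t=4: V(4,0)=-103.7785, V(4,1)=-70.1644, V(4,2)=4.8209, V(4,3)=172.0958, V(4,4)=545.2475
(3,0): S=42.0176. Δ = (V_up−V_dn)/(S_up−S_dn) = (-70.1644−-103.7785)/(60.9256−27.3115) = 1.0000. V = [p*·-70.1644 + (1−p*)·-103.7785]/1.38 = -52.9751. B = V − Δ·S = -94.9928.
(3,1): S=93.7316. Δ = (V_up−V_dn)/(S_up−S_dn) = (4.8209−-70.1644)/(135.9109−60.9256) = 1.0000. V = [p*·4.8209 + (1−p*)·-70.1644]/1.38 = -1.2611. B = V − Δ·S = -94.9928.
(3,2): S=209.0936. Δ = (V_up−V_dn)/(S_up−S_dn) = (172.0958−4.8209)/(303.1858−135.9109) = 1.0000. V = [p*·172.0958 + (1−p*)·4.8209]/1.38 = 114.1009. B = V − Δ·S = -94.9928.
(3,3): S=466.4396. Δ = (V_up−V_dn)/(S_up−S_dn) = (545.2475−172.0958)/(676.3375−303.1858) = 1.0000. V = [p*·545.2475 + (1−p*)·172.0958]/1.38 = 371.4469. B = V − Δ·S = -94.9928.
(2,0): S=64.6425. Δ = (V_up−V_dn)/(S_up−S_dn) = (-1.2611−-52.9751)/(93.7316−42.0176) = 1.0000. V = [p*·-1.2611 + (1−p*)·-52.9751]/1.38 = -4.1928. B = V − Δ·S = -68.8353.
(2,1): S=144.2025. Δ = (V_up−V_dn)/(S_up−S_dn) = (114.1009−-1.2611)/(209.0936−93.7316) = 1.0000. V = [p*·114.1009 + (1−p*)·-1.2611]/1.38 = 75.3672. B = V − Δ·S = -68.8353.
(2,2): S=321.6825. Δ = (V_up−V_dn)/(S_up−S_dn) = (371.4469−114.1009)/(466.4396−209.0936) = 1.0000. V = [p*·371.4469 + (1−p*)·114.1009]/1.38 = 252.8472. B = V − Δ·S = -68.8353.
(1,0): S=99.4500. Δ = (V_up−V_dn)/(S_up−S_dn) = (75.3672−-4.1928)/(144.2025−64.6425) = 1.0000. V = [p*·75.3672 + (1−p*)·-4.1928]/1.38 = 49.5693. B = V − Δ·S = -49.8807.
(1,1): S=221.8500. Δ = (V_up−V_dn)/(S_up−S_dn) = (252.8472−75.3672)/(321.6825−144.2025) = 1.0000. V = [p*·252.8472 + (1−p*)·75.3672]/1.38 = 171.9693. B = V − Δ·S = -49.8807.
(0,0): S=153.0000. Δ = (V_up−V_dn)/(S_up−S_dn) = (171.9693−49.5693)/(221.8500−99.4500) = 1.0000. V = [p*·171.9693 + (1−p*)·49.5693]/1.38 = 116.8546. B = V − Δ·S = -36.1454.
Self-financing check: at every node Δ·S+B equals the discounted successor values.

(0,0): Delta=1.0000 Bond=-36.1454
(1,0): Delta=1.0000 Bond=-49.8807
(1,1): Delta=1.0000 Bond=-49.8807
(2,0): Delta=1.0000 Bond=-68.8353
(2,1): Delta=1.0000 Bond=-68.8353
(2,2): Delta=1.0000 Bond=-68.8353
(3,0): Delta=1.0000 Bond=-94.9928
(3,1): Delta=1.0000 Bond=-94.9928
(3,2): Delta=1.0000 Bond=-94.9928
(3,3): Delta=1.0000 Bond=-94.9928
V0=116.8546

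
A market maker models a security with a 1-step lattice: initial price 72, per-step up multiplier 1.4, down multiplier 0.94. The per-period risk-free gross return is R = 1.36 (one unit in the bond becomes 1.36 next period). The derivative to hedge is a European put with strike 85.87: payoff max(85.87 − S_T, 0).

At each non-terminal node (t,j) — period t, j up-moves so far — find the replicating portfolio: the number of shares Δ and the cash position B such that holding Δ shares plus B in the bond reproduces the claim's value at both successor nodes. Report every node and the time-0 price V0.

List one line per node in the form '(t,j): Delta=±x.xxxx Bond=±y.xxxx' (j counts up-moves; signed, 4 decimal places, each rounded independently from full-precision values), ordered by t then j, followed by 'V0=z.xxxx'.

No-arbitrage ⇒ martingale measure with p* = (R−d)/(u−d) = 0.9130.
Payoff layer (t=1): V(1,0)=18.1900, V(1,1)=0.0000
Node (0,0) S=72.0000: V=(p*·0.0000+(1−p*)·18.1900)/1.36=1.1630; Δ=(0.0000−18.1900)/(100.8000−67.6800)=-0.5492; B=V−Δ·S=40.7065
Self-financing check: at every node Δ·S+B equals the discounted successor values.

(0,0): Delta=-0.5492 Bond=40.7065
V0=1.1630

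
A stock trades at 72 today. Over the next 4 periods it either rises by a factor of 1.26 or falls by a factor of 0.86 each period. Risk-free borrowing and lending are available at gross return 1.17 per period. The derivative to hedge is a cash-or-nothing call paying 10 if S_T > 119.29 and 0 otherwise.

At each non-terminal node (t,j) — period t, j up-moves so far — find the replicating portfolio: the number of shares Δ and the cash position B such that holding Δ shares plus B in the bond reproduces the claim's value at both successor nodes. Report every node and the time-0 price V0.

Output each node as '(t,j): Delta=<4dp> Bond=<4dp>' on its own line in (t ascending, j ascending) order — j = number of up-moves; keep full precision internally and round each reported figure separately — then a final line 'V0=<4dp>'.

(0,0): Delta=0.0879 Bond=-2.1675
(1,0): Delta=0.1771 Bond=-8.0628
(1,1): Delta=0.0702 Bond=-0.9315
(2,0): Delta=0.0000 Bond=0.0000
(2,1): Delta=0.2123 Bond=-12.1722
(2,2): Delta=0.0421 Bond=2.1276
(3,0): Delta=0.0000 Bond=0.0000
(3,1): Delta=0.0000 Bond=0.0000
(3,2): Delta=0.2543 Bond=-18.3761
(3,3): Delta=0.0000 Bond=8.5470
V0=4.1608

The replicating-portfolio and risk-neutral prices coincide; use p* = (1.17−0.86)/(1.26−0.86) = 0.7750 for the latter.
Terminal values V(4,·): V(4,0)=0.0000, V(4,1)=0.0000, V(4,2)=0.0000, V(4,3)=10.0000, V(4,4)=10.0000
Node (3,0) S=45.7960: V=(p*·0.0000+(1−p*)·0.0000)/1.17=0.0000; Δ=(0.0000−0.0000)/(57.7030−39.3846)=0.0000; B=V−Δ·S=0.0000
Node (3,1) S=67.0965: V=(p*·0.0000+(1−p*)·0.0000)/1.17=0.0000; Δ=(0.0000−0.0000)/(84.5416−57.7030)=0.0000; B=V−Δ·S=0.0000
Node (3,2) S=98.3042: V=(p*·10.0000+(1−p*)·0.0000)/1.17=6.6239; Δ=(10.0000−0.0000)/(123.8633−84.5416)=0.2543; B=V−Δ·S=-18.3761
Node (3,3) S=144.0271: V=(p*·10.0000+(1−p*)·10.0000)/1.17=8.5470; Δ=(10.0000−10.0000)/(181.4741−123.8633)=0.0000; B=V−Δ·S=8.5470
Node (2,0) S=53.2512: V=(p*·0.0000+(1−p*)·0.0000)/1.17=0.0000; Δ=(0.0000−0.0000)/(67.0965−45.7960)=0.0000; B=V−Δ·S=0.0000
Node (2,1) S=78.0192: V=(p*·6.6239+(1−p*)·0.0000)/1.17=4.3876; Δ=(6.6239−0.0000)/(98.3042−67.0965)=0.2123; B=V−Δ·S=-12.1722
Node (2,2) S=114.3072: V=(p*·8.5470+(1−p*)·6.6239)/1.17=6.9353; Δ=(8.5470−6.6239)/(144.0271−98.3042)=0.0421; B=V−Δ·S=2.1276
Node (1,0) S=61.9200: V=(p*·4.3876+(1−p*)·0.0000)/1.17=2.9063; Δ=(4.3876−0.0000)/(78.0192−53.2512)=0.1771; B=V−Δ·S=-8.0628
Node (1,1) S=90.7200: V=(p*·6.9353+(1−p*)·4.3876)/1.17=5.4377; Δ=(6.9353−4.3876)/(114.3072−78.0192)=0.0702; B=V−Δ·S=-0.9315
Node (0,0) S=72.0000: V=(p*·5.4377+(1−p*)·2.9063)/1.17=4.1608; Δ=(5.4377−2.9063)/(90.7200−61.9200)=0.0879; B=V−Δ·S=-2.1675
Check: Δ(0,0)·S0 + B(0,0) = 4.1608 = V0.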